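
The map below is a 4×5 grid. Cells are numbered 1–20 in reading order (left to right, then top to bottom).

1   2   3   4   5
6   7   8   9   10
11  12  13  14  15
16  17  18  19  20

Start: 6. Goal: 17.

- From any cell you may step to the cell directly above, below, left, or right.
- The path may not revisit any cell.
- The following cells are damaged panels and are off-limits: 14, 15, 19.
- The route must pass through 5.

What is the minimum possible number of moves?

Any route passes through 5 somewhere between 6 and 17. Summing Manhattan distances along the two legs (6 → 5 → 17) gives a lower bound of 5 + 6 = 11 moves.
A route of 11 moves achieves this: 6 → 1 → 2 → 3 → 4 → 5 → 10 → 9 → 8 → 13 → 18 → 17.
Since 11 matches the lower bound, it is optimal.

11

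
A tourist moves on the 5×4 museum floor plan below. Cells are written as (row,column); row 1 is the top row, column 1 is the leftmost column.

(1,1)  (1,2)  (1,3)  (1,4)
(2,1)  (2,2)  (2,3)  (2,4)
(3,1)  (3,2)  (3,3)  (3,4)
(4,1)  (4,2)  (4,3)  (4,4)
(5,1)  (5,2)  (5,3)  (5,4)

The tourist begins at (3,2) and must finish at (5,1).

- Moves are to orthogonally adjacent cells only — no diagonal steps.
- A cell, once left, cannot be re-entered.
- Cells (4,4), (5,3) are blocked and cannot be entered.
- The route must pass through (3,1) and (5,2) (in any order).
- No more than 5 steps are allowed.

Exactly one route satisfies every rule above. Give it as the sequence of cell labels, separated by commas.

(3,2), (3,1), (4,1), (4,2), (5,2), (5,1)

Any route must reach (3,1) and (5,2) and still end at (5,1) within 5 moves, so the order of the required stops is forced.
Route from (3,2): left to (3,1), down to (4,1), right to (4,2), down to (5,2), left to (5,1) — 5 moves in all.
Check: all required cells visited; 5 ≤ 5 moves.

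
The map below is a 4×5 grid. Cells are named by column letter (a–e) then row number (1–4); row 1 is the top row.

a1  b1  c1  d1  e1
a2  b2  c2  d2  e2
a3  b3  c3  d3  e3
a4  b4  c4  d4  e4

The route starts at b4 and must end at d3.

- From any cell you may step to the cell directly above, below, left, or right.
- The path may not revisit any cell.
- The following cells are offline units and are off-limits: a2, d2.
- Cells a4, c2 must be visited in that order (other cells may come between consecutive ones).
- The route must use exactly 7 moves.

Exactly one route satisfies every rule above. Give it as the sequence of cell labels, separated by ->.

The waypoints must appear in the order a4, c2, with no cell reused.
Route from b4: left 1 to a4, up 1 to a3, right 1 to b3, up 1 to b2, right 1 to c2, down 1 to c3, right 1 to d3 — 7 moves in all.
Check: order respected (a4 at step 1, c2 at step 5); 7 moves as required.

b4 -> a4 -> a3 -> b3 -> b2 -> c2 -> c3 -> d3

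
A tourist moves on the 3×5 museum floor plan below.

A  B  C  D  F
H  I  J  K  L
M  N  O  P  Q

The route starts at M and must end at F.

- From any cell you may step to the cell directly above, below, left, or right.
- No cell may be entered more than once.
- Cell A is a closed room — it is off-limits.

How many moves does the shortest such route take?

The Manhattan distance from M to F is |3−1| + |1−5| = 6, so at least 6 moves are needed.
A route of 6 moves achieves this: M → H → I → B → C → D → F.
Since 6 matches the lower bound, it is optimal.

6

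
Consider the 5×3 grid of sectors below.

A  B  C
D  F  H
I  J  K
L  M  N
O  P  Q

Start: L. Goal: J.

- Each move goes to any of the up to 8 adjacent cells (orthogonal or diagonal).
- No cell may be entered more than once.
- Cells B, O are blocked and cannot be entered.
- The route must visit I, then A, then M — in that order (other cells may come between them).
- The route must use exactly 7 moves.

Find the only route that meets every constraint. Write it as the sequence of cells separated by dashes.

The waypoints must appear in the order I, A, M, with no cell reused.
Route from L: 3× up (reaching A), 2× down-right (reaching K), down-left to M, up to J — 7 moves in all.
Check: order respected (I at step 1, A at step 3, M at step 6); 7 moves as required.

L - I - D - A - F - K - M - J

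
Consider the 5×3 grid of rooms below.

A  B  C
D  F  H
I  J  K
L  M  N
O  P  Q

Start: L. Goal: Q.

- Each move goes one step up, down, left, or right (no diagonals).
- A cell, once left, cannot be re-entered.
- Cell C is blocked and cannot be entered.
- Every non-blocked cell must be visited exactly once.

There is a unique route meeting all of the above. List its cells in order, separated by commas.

Need to visit all 14 open cells exactly once, starting at L and ending at Q.
Cell H has only two open neighbours (K and F), so the path must pass straight through it: one of those is the cell it's entered from and the other is where it exits.
Route from L: down to O, right to P, 2× up (reaching J), left to I, 2× up (reaching A), right to B, down to F, right to H, 3× down (reaching Q) — 13 moves in all.
Check: all 14 open cells covered.

L, O, P, M, J, I, D, A, B, F, H, K, N, Q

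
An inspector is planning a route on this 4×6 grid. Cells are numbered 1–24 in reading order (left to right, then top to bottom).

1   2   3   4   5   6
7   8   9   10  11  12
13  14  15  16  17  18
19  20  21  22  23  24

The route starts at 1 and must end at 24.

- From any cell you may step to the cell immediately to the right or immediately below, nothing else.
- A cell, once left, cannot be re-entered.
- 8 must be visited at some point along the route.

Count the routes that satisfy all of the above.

A right/down-only route from 1 to 24 makes exactly 3 down-moves and 5 right-moves in some order.
With no other constraints that would be C(8,3) = 56 routes.
Split at 8 and multiply the segment counts: 1→8: 2; 8→24: 15; product = 30.
That gives 30 routes.

30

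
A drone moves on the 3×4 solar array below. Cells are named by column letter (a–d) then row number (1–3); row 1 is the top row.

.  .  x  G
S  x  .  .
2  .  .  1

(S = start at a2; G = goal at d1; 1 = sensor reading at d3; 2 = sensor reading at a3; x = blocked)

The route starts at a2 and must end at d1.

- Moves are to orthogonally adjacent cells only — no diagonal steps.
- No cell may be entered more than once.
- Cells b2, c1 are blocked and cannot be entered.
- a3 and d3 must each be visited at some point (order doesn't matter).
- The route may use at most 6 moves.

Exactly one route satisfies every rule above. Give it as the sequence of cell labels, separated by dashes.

The budget equals the shortest possible length, so every move has to be on a shortest route through the required cells.
Route from a2: down to a3, 3× right (reaching d3), 2× up (reaching d1) — 6 moves in all.
Check: all required cells visited; 6 ≤ 6 moves.

a2 - a3 - b3 - c3 - d3 - d2 - d1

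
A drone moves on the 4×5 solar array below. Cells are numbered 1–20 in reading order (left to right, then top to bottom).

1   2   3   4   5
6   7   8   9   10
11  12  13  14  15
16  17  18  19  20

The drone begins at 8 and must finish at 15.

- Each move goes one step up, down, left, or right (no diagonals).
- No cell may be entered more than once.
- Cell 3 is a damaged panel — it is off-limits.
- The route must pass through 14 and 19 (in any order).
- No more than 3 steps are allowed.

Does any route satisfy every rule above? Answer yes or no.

no

Even ignoring the no-revisit rule, getting from 8 to 15, taking the cheapest ordering 8 → 14 → 19 → 15 needs at least 2 + 1 + 2 = 5 moves (Manhattan distance per leg), which exceeds the 3-move limit.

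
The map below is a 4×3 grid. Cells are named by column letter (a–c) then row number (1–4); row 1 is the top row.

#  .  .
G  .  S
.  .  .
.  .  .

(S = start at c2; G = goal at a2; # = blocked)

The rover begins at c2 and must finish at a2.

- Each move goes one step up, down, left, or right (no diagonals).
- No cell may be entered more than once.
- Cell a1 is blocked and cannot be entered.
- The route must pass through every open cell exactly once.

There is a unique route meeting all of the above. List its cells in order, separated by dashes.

Need to visit all 11 open cells exactly once, starting at c2 and ending at a2.
Route from c2: up to c1, left to b1, 2× down (reaching b3), right to c3, down to c4, 2× left (reaching a4), 2× up (reaching a2) — 10 moves in all.
Check: all 11 open cells covered.

c2 - c1 - b1 - b2 - b3 - c3 - c4 - b4 - a4 - a3 - a2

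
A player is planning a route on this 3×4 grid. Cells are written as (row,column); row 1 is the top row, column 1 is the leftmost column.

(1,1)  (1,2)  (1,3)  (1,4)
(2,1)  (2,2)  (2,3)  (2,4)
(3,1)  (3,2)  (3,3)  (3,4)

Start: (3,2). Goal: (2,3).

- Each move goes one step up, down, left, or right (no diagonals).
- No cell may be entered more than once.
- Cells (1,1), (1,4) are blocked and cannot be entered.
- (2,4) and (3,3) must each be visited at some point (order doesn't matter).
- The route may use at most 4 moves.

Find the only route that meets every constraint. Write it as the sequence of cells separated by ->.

The 4-move cap with required stops at (2,4), (3,3) leaves no slack for detours.
Route from (3,2): 2× right (reaching (3,4)), up to (2,4), left to (2,3) — 4 moves in all.
Check: all required cells visited; 4 ≤ 4 moves.

(3,2) -> (3,3) -> (3,4) -> (2,4) -> (2,3)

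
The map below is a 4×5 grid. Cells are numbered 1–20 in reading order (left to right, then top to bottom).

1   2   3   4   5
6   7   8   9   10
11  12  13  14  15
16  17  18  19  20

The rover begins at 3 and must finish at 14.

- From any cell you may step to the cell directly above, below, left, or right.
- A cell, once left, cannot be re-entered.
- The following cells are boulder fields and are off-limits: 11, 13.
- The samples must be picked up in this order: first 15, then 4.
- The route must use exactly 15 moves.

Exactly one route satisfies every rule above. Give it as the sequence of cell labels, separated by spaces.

3 2 1 6 7 12 17 18 19 20 15 10 5 4 9 14

The waypoints must appear in the order 15, 4, with no cell reused.
Route from 3: left 2 to 1, down 1 to 6, right 1 to 7, down 2 to 17, right 3 to 20, up 3 to 5, left 1 to 4, down 2 to 14 — 15 moves in all.
Check: order respected (15 at step 10, 4 at step 13); 15 moves as required.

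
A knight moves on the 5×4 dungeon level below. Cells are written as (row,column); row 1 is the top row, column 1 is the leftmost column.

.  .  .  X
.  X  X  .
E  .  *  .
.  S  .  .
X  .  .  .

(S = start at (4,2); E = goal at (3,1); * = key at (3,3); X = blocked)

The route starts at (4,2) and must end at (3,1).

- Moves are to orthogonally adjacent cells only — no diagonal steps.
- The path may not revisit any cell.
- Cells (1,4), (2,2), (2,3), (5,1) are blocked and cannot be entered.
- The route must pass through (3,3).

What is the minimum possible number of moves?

4

Any route passes through (3,3) somewhere between (4,2) and (3,1). Summing Manhattan distances along the two legs ((4,2) → (3,3) → (3,1)) gives a lower bound of 2 + 2 = 4 moves.
A route of 4 moves achieves this: (4,2) → (4,3) → (3,3) → (3,2) → (3,1).
Since 4 matches the lower bound, it is optimal.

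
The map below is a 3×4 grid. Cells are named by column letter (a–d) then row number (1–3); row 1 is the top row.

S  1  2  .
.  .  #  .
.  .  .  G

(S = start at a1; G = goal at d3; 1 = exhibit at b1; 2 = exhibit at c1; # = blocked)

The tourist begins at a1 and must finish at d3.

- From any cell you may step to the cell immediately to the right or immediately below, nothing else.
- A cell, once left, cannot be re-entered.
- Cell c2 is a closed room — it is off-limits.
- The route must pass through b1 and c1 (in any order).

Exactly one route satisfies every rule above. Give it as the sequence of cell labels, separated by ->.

a1 -> b1 -> c1 -> d1 -> d2 -> d3

Moves only go right or down, so the column and row indices never decrease.
Route from a1: 3× right (reaching d1), 2× down (reaching d3) — 5 moves in all.
Check: all required cells visited.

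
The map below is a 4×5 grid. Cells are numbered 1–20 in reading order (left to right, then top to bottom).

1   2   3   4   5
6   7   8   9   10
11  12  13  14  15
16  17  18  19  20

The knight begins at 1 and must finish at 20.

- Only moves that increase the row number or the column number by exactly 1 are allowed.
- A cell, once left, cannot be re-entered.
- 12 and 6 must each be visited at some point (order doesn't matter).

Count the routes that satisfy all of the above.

A right/down-only route from 1 to 20 makes exactly 3 down-moves and 4 right-moves in some order.
With no other constraints that would be C(7,3) = 35 routes.
A monotone route can only reach the required cells in the order 6, 12, so split there and multiply the segment counts: 1→6: 1; 6→12: 2; 12→20: 4; product = 8.
That gives 8 routes.

8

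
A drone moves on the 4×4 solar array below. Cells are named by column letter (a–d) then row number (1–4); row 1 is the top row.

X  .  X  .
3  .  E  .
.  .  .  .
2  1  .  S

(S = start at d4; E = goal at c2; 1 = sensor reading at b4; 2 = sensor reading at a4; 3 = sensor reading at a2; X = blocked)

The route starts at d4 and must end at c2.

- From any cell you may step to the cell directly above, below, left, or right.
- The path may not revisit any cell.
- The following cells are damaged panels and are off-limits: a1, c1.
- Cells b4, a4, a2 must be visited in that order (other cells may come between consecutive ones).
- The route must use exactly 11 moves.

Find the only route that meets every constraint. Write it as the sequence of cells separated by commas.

The waypoints must appear in the order b4, a4, a2, with no cell reused.
Route from d4: left 3 to a4, up 2 to a2, right 1 to b2, down 1 to b3, right 2 to d3, up 1 to d2, left 1 to c2 — 11 moves in all.
Check: order respected (1 at step 2, 2 at step 3, 3 at step 5); 11 moves as required.

d4, c4, b4, a4, a3, a2, b2, b3, c3, d3, d2, c2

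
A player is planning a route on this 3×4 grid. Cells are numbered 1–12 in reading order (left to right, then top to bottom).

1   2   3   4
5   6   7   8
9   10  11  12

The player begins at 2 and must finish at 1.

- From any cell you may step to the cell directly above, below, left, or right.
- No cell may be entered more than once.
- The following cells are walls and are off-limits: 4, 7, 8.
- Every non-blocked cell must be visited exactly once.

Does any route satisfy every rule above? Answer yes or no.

Cell 3 has only one open neighbour but is neither the start nor the goal, so a Hamiltonian route would have to both enter and leave it through the same neighbour — impossible without revisiting.

no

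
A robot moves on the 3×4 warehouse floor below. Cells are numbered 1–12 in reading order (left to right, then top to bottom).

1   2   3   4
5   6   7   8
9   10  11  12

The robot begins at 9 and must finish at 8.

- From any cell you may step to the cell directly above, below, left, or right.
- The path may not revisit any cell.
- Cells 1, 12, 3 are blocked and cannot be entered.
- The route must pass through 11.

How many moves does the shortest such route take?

Any route passes through 11 somewhere between 9 and 8. Summing Manhattan distances along the two legs (9 → 11 → 8) gives a lower bound of 2 + 2 = 4 moves.
A route of 4 moves achieves this: 9 → 10 → 11 → 7 → 8.
Since 4 matches the lower bound, it is optimal.

4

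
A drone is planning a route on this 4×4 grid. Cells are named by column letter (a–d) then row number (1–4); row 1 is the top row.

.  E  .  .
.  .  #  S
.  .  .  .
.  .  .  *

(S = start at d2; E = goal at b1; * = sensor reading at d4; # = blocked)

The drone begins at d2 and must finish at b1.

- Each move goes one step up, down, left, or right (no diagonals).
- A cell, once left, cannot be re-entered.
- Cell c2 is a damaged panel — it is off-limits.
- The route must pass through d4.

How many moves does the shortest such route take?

Any route passes through d4 somewhere between d2 and b1. Summing Manhattan distances along the two legs (d2 → d4 → b1) gives a lower bound of 2 + 5 = 7 moves.
A route of 7 moves achieves this: d2 → d3 → d4 → c4 → c3 → b3 → b2 → b1.
Since 7 matches the lower bound, it is optimal.

7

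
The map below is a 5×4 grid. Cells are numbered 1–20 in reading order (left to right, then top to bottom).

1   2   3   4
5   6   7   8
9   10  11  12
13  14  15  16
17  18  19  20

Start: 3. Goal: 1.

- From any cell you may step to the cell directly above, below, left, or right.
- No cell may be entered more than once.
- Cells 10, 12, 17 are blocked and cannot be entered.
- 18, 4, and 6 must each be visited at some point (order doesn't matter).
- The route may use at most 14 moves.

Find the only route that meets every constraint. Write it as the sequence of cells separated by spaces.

3 4 8 7 11 15 19 18 14 13 9 5 6 2 1

The budget equals the shortest possible length, so every move has to be on a shortest route through the required cells.
Route from 3: right 1 to 4, down 1 to 8, left 1 to 7, down 3 to 19, left 1 to 18, up 1 to 14, left 1 to 13, up 2 to 5, right 1 to 6, up 1 to 2, left 1 to 1 — 14 moves in all.
Check: all required cells visited; 14 ≤ 14 moves.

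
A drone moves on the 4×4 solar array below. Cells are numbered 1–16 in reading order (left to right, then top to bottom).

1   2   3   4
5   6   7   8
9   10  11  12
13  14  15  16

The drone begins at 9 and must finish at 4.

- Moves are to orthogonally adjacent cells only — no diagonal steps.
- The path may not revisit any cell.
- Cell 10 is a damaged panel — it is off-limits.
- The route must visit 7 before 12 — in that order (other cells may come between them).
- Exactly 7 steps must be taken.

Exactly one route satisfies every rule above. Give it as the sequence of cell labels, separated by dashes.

9 - 5 - 6 - 7 - 11 - 12 - 8 - 4

The waypoints must appear in the order 7, 12, with no cell reused.
Route from 9: up to 5, 2× right (reaching 7), down to 11, right to 12, 2× up (reaching 4) — 7 moves in all.
Check: order respected (7 at step 3, 12 at step 5); 7 moves as required.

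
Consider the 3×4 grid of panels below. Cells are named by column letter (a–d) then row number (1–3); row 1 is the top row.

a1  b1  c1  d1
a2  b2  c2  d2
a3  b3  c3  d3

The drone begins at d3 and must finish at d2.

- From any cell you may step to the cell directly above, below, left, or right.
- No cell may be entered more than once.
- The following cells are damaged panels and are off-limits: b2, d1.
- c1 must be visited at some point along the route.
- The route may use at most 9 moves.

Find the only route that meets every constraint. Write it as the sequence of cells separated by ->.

d3 -> c3 -> b3 -> a3 -> a2 -> a1 -> b1 -> c1 -> c2 -> d2

The budget equals the shortest possible length, so every move has to be on a shortest route through the required cells.
Route from d3: 3× left (reaching a3), 2× up (reaching a1), 2× right (reaching c1), down to c2, right to d2 — 9 moves in all.
Check: all required cells visited; 9 ≤ 9 moves.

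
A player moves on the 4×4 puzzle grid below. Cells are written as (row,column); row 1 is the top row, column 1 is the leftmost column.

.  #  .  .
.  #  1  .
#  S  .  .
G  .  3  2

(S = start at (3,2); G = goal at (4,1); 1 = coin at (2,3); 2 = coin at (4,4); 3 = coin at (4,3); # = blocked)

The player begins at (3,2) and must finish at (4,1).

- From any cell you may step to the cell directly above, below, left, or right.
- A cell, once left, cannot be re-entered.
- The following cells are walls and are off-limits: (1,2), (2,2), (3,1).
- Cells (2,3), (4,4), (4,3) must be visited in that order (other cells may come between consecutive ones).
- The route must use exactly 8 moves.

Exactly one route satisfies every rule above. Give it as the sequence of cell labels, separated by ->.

The waypoints must appear in the order (2,3), (4,4), (4,3), with no cell reused.
Route from (3,2): right to (3,3), up to (2,3), right to (2,4), 2× down (reaching (4,4)), 3× left (reaching (4,1)) — 8 moves in all.
Check: order respected (1 at step 2, 2 at step 5, 3 at step 6); 8 moves as required.

(3,2) -> (3,3) -> (2,3) -> (2,4) -> (3,4) -> (4,4) -> (4,3) -> (4,2) -> (4,1)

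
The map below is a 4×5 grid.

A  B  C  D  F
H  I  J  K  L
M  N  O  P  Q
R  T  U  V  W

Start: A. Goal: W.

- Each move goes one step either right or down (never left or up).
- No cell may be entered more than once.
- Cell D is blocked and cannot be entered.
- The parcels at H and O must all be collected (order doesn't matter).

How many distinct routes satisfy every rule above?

A right/down-only route from A to W makes exactly 3 down-moves and 4 right-moves in some order.
With no other constraints that would be C(7,3) = 35 routes.
A monotone route can only reach the required cells in the order H, O, so split there and multiply the segment counts (each segment already excludes blocked cells): A→H: 1; H→O: 3; O→W: 3; product = 9.
That gives 9 routes.

9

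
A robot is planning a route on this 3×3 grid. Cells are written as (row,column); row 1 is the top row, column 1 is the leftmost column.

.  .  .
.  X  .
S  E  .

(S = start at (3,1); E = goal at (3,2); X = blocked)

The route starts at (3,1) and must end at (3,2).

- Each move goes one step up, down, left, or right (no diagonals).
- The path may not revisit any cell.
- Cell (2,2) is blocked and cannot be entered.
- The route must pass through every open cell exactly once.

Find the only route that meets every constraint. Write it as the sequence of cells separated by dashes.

(3,1) - (2,1) - (1,1) - (1,2) - (1,3) - (2,3) - (3,3) - (3,2)

Need to visit all 8 open cells exactly once, starting at (3,1) and ending at (3,2).
Cell (3,3) has only two open neighbours ((2,3) and (3,2)), so the path must pass straight through it: one of those is the cell it's entered from and the other is where it exits.
Route from (3,1): 2× up (reaching (1,1)), 2× right (reaching (1,3)), 2× down (reaching (3,3)), left to (3,2) — 7 moves in all.
Check: all 8 open cells covered.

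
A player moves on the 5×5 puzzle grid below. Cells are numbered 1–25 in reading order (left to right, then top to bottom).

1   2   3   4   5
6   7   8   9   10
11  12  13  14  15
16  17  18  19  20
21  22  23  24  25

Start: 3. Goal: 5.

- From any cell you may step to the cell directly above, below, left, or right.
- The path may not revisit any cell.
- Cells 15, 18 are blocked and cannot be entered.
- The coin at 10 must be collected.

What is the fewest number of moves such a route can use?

4

Any route passes through 10 somewhere between 3 and 5. Summing Manhattan distances along the two legs (3 → 10 → 5) gives a lower bound of 3 + 1 = 4 moves.
A route of 4 moves achieves this: 3 → 8 → 9 → 10 → 5.
Since 4 matches the lower bound, it is optimal.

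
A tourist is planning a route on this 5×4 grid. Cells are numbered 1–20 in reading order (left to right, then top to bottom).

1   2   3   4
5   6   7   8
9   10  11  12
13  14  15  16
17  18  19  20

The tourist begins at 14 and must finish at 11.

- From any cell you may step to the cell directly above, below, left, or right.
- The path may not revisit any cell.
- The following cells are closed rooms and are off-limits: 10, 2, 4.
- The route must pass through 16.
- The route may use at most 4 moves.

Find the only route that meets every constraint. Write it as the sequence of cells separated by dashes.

The budget equals the shortest possible length, so every move has to be on a shortest route through the required cells.
Route from 14: right 2 to 16, up 1 to 12, left 1 to 11 — 4 moves in all.
Check: all required cells visited; 4 ≤ 4 moves.

14 - 15 - 16 - 12 - 11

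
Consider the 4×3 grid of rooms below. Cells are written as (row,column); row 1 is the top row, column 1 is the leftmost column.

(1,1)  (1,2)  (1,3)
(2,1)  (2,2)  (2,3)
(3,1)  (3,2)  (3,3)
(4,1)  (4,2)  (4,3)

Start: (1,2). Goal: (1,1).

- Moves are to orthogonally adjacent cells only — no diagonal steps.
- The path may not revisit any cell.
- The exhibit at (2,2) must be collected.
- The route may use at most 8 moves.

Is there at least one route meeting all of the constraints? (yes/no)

yes

One route that works: (1,2) → (2,2) → (2,1) → (1,1).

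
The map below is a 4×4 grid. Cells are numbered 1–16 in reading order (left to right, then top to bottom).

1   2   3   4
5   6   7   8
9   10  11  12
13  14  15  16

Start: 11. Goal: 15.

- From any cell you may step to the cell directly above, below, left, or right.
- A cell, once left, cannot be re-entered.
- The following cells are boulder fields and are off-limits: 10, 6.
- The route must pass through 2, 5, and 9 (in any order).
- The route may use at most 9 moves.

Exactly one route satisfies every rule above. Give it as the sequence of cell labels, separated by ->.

The 9-move cap with required stops at 2, 5, 9 leaves no slack for detours.
Route from 11: 2× up (reaching 3), 2× left (reaching 1), 3× down (reaching 13), 2× right (reaching 15) — 9 moves in all.
Check: all required cells visited; 9 ≤ 9 moves.

11 -> 7 -> 3 -> 2 -> 1 -> 5 -> 9 -> 13 -> 14 -> 15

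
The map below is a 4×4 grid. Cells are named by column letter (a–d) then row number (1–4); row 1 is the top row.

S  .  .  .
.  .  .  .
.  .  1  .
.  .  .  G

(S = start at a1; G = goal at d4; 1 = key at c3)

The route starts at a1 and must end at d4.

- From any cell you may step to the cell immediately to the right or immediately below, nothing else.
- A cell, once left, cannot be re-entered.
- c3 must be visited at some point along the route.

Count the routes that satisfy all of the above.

12

A right/down-only route from a1 to d4 makes exactly 3 down-moves and 3 right-moves in some order.
With no other constraints that would be C(6,3) = 20 routes.
Split at c3 and multiply the segment counts: a1→c3: 6; c3→d4: 2; product = 12.
That gives 12 routes.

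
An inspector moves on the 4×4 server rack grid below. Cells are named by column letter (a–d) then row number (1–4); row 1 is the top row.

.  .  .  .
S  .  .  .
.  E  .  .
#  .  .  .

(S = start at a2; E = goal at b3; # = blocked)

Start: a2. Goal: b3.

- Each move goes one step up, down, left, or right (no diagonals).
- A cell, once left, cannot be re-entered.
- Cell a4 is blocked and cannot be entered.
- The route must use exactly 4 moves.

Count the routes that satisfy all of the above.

Need simple routes of exactly 4 moves from a2 to b3 (Manhattan distance 2, so 1 moves are spent on a detour and 1 undoing it).
Enumerating: a2 a1 b1 b2 b3 | a2 b2 c2 c3 b3.
That gives 2 routes.

2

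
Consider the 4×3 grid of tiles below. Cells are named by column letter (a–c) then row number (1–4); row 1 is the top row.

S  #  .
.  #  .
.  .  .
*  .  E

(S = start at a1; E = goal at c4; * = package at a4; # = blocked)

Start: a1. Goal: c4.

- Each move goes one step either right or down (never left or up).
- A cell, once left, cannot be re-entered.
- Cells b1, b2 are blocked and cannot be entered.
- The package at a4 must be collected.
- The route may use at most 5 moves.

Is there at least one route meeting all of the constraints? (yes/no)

yes

One route that works: a1 → a2 → a3 → a4 → b4 → c4.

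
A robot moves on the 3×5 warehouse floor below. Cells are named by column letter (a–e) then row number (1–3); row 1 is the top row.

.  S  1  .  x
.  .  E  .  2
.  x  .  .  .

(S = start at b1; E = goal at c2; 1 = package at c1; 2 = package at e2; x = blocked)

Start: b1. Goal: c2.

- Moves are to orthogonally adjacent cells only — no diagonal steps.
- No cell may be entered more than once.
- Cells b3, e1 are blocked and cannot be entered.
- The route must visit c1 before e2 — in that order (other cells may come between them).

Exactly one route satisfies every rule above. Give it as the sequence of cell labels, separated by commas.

b1, c1, d1, d2, e2, e3, d3, c3, c2

The waypoints must appear in the order c1, e2, with no cell reused.
Route from b1: 2× right (reaching d1), down to d2, right to e2, down to e3, 2× left (reaching c3), up to c2 — 8 moves in all.
Check: order respected (1 at step 1, 2 at step 4).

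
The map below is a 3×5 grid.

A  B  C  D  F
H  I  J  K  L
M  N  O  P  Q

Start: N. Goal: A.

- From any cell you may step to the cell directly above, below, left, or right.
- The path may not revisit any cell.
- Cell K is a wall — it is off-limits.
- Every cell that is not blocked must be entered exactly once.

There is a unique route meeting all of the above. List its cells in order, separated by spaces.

N M H I J O P Q L F D C B A

Need to visit all 14 open cells exactly once, starting at N and ending at A.
Cell D has only two open neighbours (C and F), so the path must pass straight through it: one of those is the cell it's entered from and the other is where it exits.
Route from N: left 1 to M, up 1 to H, right 2 to J, down 1 to O, right 2 to Q, up 2 to F, left 4 to A — 13 moves in all.
Check: all 14 open cells covered.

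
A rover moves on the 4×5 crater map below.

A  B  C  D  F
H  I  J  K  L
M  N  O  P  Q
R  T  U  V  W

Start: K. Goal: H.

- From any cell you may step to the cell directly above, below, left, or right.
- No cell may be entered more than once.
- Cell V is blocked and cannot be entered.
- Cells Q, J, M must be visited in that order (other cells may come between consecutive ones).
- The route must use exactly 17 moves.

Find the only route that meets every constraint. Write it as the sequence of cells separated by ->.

K -> P -> Q -> L -> F -> D -> C -> J -> O -> U -> T -> R -> M -> N -> I -> B -> A -> H

The waypoints must appear in the order Q, J, M, with no cell reused.
Route from K: down 1 to P, right 1 to Q, up 2 to F, left 2 to C, down 3 to U, left 2 to R, up 1 to M, right 1 to N, up 2 to B, left 1 to A, down 1 to H — 17 moves in all.
Check: order respected (Q at step 2, J at step 7, M at step 12); 17 moves as required.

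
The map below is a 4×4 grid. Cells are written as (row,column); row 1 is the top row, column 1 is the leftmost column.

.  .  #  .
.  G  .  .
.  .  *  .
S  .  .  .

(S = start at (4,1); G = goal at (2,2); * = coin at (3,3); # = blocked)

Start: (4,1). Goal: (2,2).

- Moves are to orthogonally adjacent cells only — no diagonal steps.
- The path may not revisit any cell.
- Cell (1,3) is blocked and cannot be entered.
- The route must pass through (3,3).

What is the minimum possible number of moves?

5

Any route passes through (3,3) somewhere between (4,1) and (2,2). Summing Manhattan distances along the two legs ((4,1) → (3,3) → (2,2)) gives a lower bound of 3 + 2 = 5 moves.
A route of 5 moves achieves this: (4,1) → (3,1) → (3,2) → (3,3) → (2,3) → (2,2).
Since 5 matches the lower bound, it is optimal.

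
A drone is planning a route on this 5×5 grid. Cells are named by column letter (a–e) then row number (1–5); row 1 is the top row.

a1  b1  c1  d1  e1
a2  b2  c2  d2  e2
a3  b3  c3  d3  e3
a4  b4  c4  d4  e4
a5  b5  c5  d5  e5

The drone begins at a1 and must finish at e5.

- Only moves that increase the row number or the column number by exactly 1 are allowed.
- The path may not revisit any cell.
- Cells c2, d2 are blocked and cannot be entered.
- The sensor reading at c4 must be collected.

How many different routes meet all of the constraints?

A right/down-only route from a1 to e5 makes exactly 4 down-moves and 4 right-moves in some order.
With no other constraints that would be C(8,4) = 70 routes.
Split at c4 and multiply the segment counts (each segment already excludes blocked cells): a1→c4: 7; c4→e5: 3; product = 21.
That gives 21 routes.

21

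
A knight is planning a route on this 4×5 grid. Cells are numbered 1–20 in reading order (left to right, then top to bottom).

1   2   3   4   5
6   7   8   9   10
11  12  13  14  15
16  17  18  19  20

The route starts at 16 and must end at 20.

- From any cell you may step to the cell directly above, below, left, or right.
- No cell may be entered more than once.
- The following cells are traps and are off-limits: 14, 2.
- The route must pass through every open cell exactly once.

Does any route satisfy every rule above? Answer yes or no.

no

Cell 1 has only one open neighbour but is neither the start nor the goal, so a Hamiltonian route would have to both enter and leave it through the same neighbour — impossible without revisiting.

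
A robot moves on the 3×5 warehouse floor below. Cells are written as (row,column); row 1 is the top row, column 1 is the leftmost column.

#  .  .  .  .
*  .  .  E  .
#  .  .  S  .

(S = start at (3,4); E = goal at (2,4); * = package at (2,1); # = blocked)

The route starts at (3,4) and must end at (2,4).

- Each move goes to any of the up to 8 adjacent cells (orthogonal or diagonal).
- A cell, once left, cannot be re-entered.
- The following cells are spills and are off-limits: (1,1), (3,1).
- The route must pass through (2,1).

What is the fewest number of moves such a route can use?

6

Any route passes through (2,1) somewhere between (3,4) and (2,4). Summing Chebyshev distances along the two legs ((3,4) → (2,1) → (2,4)) gives a lower bound of 3 + 3 = 6 moves.
A route of 6 moves achieves this: (3,4) → (2,3) → (1,2) → (2,1) → (2,2) → (1,3) → (2,4).
Since 6 matches the lower bound, it is optimal.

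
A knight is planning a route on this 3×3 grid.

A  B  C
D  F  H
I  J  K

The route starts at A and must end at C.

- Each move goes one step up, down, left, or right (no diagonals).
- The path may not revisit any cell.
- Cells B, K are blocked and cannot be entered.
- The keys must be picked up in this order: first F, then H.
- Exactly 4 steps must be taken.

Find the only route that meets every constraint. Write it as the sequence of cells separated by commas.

A, D, F, H, C

The waypoints must appear in the order F, H, with no cell reused.
Route from A: down 1 to D, right 2 to H, up 1 to C — 4 moves in all.
Check: order respected (F at step 2, H at step 3); 4 moves as required.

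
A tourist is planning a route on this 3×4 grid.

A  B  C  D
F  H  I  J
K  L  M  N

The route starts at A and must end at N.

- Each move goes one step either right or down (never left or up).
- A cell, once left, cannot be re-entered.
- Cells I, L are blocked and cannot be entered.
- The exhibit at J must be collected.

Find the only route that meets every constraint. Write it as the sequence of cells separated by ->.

Moves only go right or down, so the column and row indices never decrease.
Route from A: 3× right (reaching D), 2× down (reaching N) — 5 moves in all.
Check: all required cells visited.

A -> B -> C -> D -> J -> N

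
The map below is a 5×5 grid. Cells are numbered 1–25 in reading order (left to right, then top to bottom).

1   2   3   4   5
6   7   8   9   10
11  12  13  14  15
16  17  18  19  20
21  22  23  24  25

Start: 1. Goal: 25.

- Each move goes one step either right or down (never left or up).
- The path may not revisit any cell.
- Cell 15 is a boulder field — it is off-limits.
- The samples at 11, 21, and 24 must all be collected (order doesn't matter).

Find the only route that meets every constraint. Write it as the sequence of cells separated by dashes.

1 - 6 - 11 - 16 - 21 - 22 - 23 - 24 - 25

Moves only go right or down, so the column and row indices never decrease.
Route from 1: 4× down (reaching 21), 4× right (reaching 25) — 8 moves in all.
Check: all required cells visited.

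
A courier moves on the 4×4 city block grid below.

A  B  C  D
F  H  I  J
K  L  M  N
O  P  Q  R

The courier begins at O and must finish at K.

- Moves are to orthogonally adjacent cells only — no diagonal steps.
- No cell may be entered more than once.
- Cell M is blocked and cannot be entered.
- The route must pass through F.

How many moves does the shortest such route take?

Any route passes through F somewhere between O and K. Summing Manhattan distances along the two legs (O → F → K) gives a lower bound of 2 + 1 = 3 moves.
The shortest route satisfying every rule uses 5 moves: O → P → L → H → F → K.
The no-revisit rule (legs can't share cells) pushes the minimum above the 3-move bound; an exhaustive check rules out every length from 3 to 4, leaving 5 as the minimum.

5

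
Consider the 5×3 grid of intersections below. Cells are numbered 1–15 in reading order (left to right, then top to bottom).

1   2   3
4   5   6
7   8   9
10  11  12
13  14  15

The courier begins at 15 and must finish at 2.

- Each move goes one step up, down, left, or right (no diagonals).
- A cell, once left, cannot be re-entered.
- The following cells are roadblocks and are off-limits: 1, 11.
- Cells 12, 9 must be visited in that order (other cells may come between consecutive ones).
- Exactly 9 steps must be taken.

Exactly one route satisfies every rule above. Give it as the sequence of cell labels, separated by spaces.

The waypoints must appear in the order 12, 9, with no cell reused.
Route from 15: up 2 to 9, left 2 to 7, up 1 to 4, right 2 to 6, up 1 to 3, left 1 to 2 — 9 moves in all.
Check: order respected (12 at step 1, 9 at step 2); 9 moves as required.

15 12 9 8 7 4 5 6 3 2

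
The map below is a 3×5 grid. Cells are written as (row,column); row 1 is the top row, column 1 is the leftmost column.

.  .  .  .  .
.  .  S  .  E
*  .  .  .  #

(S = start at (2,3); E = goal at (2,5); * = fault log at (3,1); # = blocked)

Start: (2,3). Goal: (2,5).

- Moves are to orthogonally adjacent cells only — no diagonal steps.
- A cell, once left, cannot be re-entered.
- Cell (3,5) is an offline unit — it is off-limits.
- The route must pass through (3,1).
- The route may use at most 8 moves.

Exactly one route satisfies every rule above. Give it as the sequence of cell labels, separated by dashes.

Any route must reach (3,1) and still end at (2,5) within 8 moves, so the order of the required stops is forced.
Route from (2,3): 2× left (reaching (2,1)), down to (3,1), 3× right (reaching (3,4)), up to (2,4), right to (2,5) — 8 moves in all.
Check: all required cells visited; 8 ≤ 8 moves.

(2,3) - (2,2) - (2,1) - (3,1) - (3,2) - (3,3) - (3,4) - (2,4) - (2,5)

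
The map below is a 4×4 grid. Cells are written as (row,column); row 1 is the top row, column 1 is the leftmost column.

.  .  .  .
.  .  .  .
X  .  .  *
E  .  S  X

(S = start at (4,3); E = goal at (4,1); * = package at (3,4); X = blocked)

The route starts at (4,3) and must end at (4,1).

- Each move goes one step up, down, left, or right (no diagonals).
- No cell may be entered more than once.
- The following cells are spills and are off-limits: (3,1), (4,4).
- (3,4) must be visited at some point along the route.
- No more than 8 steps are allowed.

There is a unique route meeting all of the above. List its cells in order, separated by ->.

(4,3) -> (3,3) -> (3,4) -> (2,4) -> (2,3) -> (2,2) -> (3,2) -> (4,2) -> (4,1)

The 8-move cap with required stops at (3,4) leaves no slack for detours.
Route from (4,3): up 1 to (3,3), right 1 to (3,4), up 1 to (2,4), left 2 to (2,2), down 2 to (4,2), left 1 to (4,1) — 8 moves in all.
Check: all required cells visited; 8 ≤ 8 moves.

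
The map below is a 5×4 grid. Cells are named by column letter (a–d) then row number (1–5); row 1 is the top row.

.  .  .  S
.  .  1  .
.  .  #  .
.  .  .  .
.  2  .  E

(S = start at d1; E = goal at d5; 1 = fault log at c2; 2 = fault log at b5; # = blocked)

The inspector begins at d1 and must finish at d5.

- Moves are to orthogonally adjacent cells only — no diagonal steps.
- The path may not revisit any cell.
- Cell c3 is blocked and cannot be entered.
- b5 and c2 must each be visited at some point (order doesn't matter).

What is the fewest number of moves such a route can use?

Any route passes through b5 and c2 in some order between d1 and d5. Summing Manhattan distances along each leg and taking the cheapest ordering (d1 → c2 → b5 → d5) gives a lower bound of 2 + 4 + 2 = 8 moves.
A route of 8 moves achieves this: d1 → d2 → c2 → b2 → b3 → b4 → b5 → c5 → d5.
Since 8 matches the lower bound, it is optimal.

8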